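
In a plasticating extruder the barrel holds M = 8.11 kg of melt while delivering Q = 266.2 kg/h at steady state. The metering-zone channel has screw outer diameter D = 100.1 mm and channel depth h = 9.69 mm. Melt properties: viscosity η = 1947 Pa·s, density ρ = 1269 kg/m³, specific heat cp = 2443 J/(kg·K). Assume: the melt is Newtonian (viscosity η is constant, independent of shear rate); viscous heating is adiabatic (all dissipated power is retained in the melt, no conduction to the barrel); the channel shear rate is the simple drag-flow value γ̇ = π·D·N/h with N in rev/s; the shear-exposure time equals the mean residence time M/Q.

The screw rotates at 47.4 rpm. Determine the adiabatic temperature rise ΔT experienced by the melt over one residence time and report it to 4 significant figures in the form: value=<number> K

Convert throughput: Q = 266.2 kg/h = 266.2/3600 = 0.0739444 kg/s
t_res = M / Q_s = 8.11 ÷ 0.0739444 = 109.677 s
Geometry in metres: D = 100.1 mm → 0.1001 m, h = 9.69 mm → 0.00969 m; screw speed N = 47.4 rpm = 0.79 rev/s
γ̇ = π D N / h = (π)(0.1001)(0.79) / 0.00969 = 25.6382 s⁻¹
Adiabatic rise: ΔT = η γ̇² t_res / (ρ cp) = 1947·(25.6382)²·109.677 / (1269·2443) = 45.2763 K

value=45.28 K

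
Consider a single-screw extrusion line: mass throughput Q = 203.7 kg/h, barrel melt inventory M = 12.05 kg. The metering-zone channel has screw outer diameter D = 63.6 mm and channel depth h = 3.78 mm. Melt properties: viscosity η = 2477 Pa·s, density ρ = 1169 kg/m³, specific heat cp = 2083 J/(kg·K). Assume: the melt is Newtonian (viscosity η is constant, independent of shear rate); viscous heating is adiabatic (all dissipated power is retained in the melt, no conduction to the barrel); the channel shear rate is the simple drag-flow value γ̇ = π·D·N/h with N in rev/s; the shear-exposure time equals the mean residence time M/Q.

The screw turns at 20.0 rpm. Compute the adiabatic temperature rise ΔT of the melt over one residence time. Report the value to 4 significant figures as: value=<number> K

Throughput in SI: Q_s = 203.7 kg/h ÷ 3600 s/h = 0.0565833 kg/s
t_res = M / Q_s = 12.05 / 0.0565833 = 212.96 s
Convert to SI: D = 0.0636 m, h = 0.00378 m, N = 20.0/60 = 0.333333 rev/s
γ̇ = π·D·N / h = π · 0.0636 · 0.333333 / 0.00378 = 17.6195 s⁻¹
ΔT = η·γ̇²·t_res / (ρ·cp) = 2477 · (17.6195)² · 212.96 / (1169 · 2083) = 67.2525 K

value=67.25 K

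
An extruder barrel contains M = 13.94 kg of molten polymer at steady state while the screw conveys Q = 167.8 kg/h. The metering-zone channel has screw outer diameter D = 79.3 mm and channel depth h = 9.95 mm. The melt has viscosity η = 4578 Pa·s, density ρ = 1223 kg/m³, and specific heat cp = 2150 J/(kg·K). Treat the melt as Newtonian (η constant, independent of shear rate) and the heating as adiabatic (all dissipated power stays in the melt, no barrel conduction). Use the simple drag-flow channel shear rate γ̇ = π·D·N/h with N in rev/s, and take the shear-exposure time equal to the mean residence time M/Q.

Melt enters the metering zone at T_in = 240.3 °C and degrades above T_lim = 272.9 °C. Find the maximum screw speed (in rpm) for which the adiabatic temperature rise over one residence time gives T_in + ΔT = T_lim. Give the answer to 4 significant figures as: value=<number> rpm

Q_s = Q / 3600 = 167.8 / 3600 = 0.0466111 kg/s
t_res = M / Q_s = 13.94 / 0.0466111 = 299.07 s
D = 79.3 mm = 0.0793 m;  h = 9.95 mm = 0.00995 m
ΔT_a = T_lim − T_in = 272.9 − 240.3 = 32.6 K
γ̇_max² = ΔT_a·ρ·cp / (η·t_res) = [32.6 × 1223 × 2150] / [4578 × 299.07] = 62.6085 s⁻²
γ̇_max = √62.6085 = 7.91255 s⁻¹
Solve γ̇ = πDN/h for N: N_max = γ̇_max·h/(π·D) = 7.91255 × 0.00995 / (π × 0.0793) = 0.316022 rev/s = 18.9613 rpm

value=18.96 rpm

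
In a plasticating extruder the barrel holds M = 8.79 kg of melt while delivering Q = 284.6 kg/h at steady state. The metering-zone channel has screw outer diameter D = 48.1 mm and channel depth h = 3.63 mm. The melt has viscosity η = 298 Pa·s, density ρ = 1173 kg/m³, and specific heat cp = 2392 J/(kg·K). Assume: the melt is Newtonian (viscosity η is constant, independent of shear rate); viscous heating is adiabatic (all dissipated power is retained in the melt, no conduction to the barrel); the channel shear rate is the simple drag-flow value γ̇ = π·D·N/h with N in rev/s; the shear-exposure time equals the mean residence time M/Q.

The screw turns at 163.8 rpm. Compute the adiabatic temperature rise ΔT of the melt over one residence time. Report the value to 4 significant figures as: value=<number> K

value=152.5 K

Throughput in SI: Q_s = 284.6 kg/h ÷ 3600 s/h = 0.0790556 kg/s
t_res = M / Q_s = 8.79 ÷ 0.0790556 = 111.188 s
Convert to SI: D = 0.0481 m, h = 0.00363 m, N = 163.8/60 = 2.73 rev/s
γ̇ = π·D·N / h = π · 0.0481 · 2.73 / 0.00363 = 113.645 s⁻¹
ΔT = η·γ̇²·t_res / (ρ·cp) = 298 · (113.645)² · 111.188 / (1173 · 2392) = 152.516 K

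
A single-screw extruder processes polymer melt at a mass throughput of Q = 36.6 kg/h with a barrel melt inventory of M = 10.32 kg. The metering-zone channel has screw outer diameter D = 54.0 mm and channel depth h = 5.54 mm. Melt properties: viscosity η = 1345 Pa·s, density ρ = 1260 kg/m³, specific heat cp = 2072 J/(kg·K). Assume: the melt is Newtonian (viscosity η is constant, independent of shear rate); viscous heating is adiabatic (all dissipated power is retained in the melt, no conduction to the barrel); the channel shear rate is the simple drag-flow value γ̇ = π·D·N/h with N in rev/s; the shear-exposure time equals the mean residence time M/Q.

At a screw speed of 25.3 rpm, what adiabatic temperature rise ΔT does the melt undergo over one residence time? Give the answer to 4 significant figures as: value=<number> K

value=87.19 K

Q_s = Q / 3600 = 36.6 / 3600 = 0.0101667 kg/s
Mean residence time: t_res = M/Q_s = 10.32 kg / 0.0101667 kg/s = 1015.08 s
Geometry in metres: D = 54.0 mm → 0.054 m, h = 5.54 mm → 0.00554 m; screw speed N = 25.3 rpm = 0.421667 rev/s
γ̇ = π·D·N / h = π · 0.054 · 0.421667 / 0.00554 = 12.9123 s⁻¹
Adiabatic rise: ΔT = η γ̇² t_res / (ρ cp) = 1345·(12.9123)²·1015.08 / (1260·2072) = 87.1905 K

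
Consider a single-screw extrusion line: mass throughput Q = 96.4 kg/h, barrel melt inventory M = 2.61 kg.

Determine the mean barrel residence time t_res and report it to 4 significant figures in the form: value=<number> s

Throughput in SI: Q_s = 96.4 kg/h ÷ 3600 s/h = 0.0267778 kg/s
t_res = M / Q_s = 2.61 / 0.0267778 = 97.4689 s

value=97.47 s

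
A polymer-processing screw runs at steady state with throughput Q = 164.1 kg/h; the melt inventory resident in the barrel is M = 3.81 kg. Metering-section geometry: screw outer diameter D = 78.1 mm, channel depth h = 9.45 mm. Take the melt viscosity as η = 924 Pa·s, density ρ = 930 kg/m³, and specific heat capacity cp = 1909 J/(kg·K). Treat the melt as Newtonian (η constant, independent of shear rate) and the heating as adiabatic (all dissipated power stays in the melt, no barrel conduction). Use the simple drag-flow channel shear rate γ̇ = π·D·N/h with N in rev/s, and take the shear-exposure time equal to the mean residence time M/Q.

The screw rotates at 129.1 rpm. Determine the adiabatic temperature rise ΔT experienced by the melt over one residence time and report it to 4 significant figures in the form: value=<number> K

value=135.8 K

Q_s = Q / 3600 = 164.1 / 3600 = 0.0455833 kg/s
Mean residence time: t_res = M/Q_s = 3.81 kg / 0.0455833 kg/s = 83.5832 s
Geometry in metres: D = 78.1 mm → 0.0781 m, h = 9.45 mm → 0.00945 m; screw speed N = 129.1 rpm = 2.15167 rev/s
γ̇ = π·D·N / h = π · 0.0781 · 2.15167 / 0.00945 = 55.8656 s⁻¹
ΔT = η·γ̇²·t_res / (ρ·cp) = 924 · (55.8656)² · 83.5832 / (930 · 1909) = 135.766 K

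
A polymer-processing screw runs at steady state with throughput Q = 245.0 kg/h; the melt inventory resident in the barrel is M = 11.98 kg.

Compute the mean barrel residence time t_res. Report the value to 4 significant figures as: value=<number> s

Convert throughput: Q = 245.0 kg/h = 245.0/3600 = 0.0680556 kg/s
t_res = M / Q_s = 11.98 / 0.0680556 = 176.033 s

value=176.0 s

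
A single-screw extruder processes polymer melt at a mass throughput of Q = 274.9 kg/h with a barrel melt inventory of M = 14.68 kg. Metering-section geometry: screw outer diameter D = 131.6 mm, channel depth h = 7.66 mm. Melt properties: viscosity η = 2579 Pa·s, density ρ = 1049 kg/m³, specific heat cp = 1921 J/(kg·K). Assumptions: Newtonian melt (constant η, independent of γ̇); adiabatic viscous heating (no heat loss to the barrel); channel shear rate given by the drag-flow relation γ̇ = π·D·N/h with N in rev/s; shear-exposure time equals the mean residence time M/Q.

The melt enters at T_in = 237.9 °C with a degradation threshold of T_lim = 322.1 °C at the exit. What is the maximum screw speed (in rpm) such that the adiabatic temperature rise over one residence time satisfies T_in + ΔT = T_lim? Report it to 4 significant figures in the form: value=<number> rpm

Convert throughput: Q = 274.9 kg/h = 274.9/3600 = 0.0763611 kg/s
t_res = M / Q_s = 14.68 / 0.0763611 = 192.244 s
Geometry in SI: D = 131.6 mm → 0.1316 m, h = 7.66 mm → 0.00766 m
ΔT_a = T_lim − T_in = 322.1 °C − 237.9 °C = 84.2 K
γ̇_max² = ΔT_a·ρ·cp/(η·t_res) = 84.2·1049·1921/(2579·192.244) = 342.223 s⁻²
γ̇_max = √342.223 = 18.4993 s⁻¹
Solve γ̇ = πDN/h for N: N_max = γ̇_max·h/(π·D) = 18.4993 × 0.00766 / (π × 0.1316) = 0.34275 rev/s = 20.565 rpm

value=20.57 rpm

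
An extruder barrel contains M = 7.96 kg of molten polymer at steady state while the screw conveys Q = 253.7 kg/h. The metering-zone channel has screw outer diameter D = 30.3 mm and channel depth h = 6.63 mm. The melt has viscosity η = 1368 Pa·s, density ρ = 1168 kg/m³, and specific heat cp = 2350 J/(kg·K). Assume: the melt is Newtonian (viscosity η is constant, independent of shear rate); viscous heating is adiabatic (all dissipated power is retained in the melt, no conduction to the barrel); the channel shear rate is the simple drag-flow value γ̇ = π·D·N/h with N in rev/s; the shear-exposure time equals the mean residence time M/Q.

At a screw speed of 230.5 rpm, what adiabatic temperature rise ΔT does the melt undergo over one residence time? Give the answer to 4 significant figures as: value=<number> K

Convert throughput: Q = 253.7 kg/h = 253.7/3600 = 0.0704722 kg/s
t_res = M / Q_s = 7.96 ÷ 0.0704722 = 112.952 s
Geometry in metres: D = 30.3 mm → 0.0303 m, h = 6.63 mm → 0.00663 m; screw speed N = 230.5 rpm = 3.84167 rev/s
γ̇ = π D N / h = (π)(0.0303)(3.84167) / 0.00663 = 55.1567 s⁻¹
ΔT = η·γ̇²·t_res/(ρ·cp) = [1368 × 55.1567² × 112.952] / [1168 × 2350] = 171.265 K

value=171.3 K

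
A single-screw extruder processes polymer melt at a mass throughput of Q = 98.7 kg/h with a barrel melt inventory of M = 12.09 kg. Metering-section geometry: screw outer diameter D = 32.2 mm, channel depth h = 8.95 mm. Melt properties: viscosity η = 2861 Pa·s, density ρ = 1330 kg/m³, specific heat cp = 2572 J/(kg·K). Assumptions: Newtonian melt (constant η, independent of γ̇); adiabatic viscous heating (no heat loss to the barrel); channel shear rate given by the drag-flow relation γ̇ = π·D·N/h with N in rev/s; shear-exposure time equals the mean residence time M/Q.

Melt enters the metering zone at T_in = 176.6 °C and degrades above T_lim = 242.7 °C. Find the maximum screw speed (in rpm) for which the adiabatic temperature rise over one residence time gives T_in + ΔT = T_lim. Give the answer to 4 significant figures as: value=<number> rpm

Convert throughput: Q = 98.7 kg/h = 98.7/3600 = 0.0274167 kg/s
t_res = M / Q_s = 12.09 ÷ 0.0274167 = 440.973 s
Geometry in SI: D = 32.2 mm → 0.0322 m, h = 8.95 mm → 0.00895 m
ΔT_a = T_lim − T_in = 242.7 °C − 176.6 °C = 66.1 K
γ̇_max² = ΔT_a·ρ·cp / (η·t_res) = [66.1 × 1330 × 2572] / [2861 × 440.973] = 179.223 s⁻²
Take the square root: γ̇_max = √(179.223) = 13.3874 s⁻¹
N_max = γ̇_max h / (πD) = 13.3874·0.00895/(π·0.0322) = 1.18444 rev/s → ×60 = 71.0666 rpm

value=71.07 rpm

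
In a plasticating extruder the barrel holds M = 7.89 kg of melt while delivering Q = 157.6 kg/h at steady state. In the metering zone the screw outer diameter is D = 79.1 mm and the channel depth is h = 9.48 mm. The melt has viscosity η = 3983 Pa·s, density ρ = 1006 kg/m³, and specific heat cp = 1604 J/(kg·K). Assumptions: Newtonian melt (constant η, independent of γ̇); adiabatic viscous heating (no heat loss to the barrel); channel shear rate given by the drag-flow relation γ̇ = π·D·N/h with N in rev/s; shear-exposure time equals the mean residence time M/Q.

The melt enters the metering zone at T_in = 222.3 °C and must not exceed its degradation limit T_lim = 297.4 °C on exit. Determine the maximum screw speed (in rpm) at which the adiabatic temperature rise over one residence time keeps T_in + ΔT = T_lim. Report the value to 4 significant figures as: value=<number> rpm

value=29.74 rpm

Throughput in SI: Q_s = 157.6 kg/h ÷ 3600 s/h = 0.0437778 kg/s
t_res = M / Q_s = 7.89 ÷ 0.0437778 = 180.228 s
Convert to metres: D = 0.0791 m, h = 0.00948 m
ΔT_a = T_lim − T_in = 297.4 − 222.3 = 75.1 K
γ̇_max² = ΔT_a·ρ·cp / (η·t_res) = [75.1 × 1006 × 1604] / [3983 × 180.228] = 168.814 s⁻²
Take the square root: γ̇_max = √(168.814) = 12.9928 s⁻¹
Solve γ̇ = πDN/h for N: N_max = γ̇_max·h/(π·D) = 12.9928 × 0.00948 / (π × 0.0791) = 0.495663 rev/s = 29.7398 rpm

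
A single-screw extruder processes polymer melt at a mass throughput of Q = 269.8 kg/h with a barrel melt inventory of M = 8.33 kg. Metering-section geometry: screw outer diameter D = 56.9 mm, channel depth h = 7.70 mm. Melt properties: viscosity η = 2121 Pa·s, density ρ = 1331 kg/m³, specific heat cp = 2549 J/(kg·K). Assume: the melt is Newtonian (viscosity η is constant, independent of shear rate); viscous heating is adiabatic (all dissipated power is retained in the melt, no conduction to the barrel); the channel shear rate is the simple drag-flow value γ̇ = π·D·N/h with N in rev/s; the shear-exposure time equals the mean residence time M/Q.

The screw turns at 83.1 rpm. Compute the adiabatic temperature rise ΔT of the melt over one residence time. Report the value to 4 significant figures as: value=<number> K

Convert throughput: Q = 269.8 kg/h = 269.8/3600 = 0.0749444 kg/s
t_res = M / Q_s = 8.33 / 0.0749444 = 111.149 s
Convert to SI: D = 0.0569 m, h = 0.0077 m, N = 83.1/60 = 1.385 rev/s
γ̇ = π·D·N / h = π · 0.0569 · 1.385 / 0.0077 = 32.153 s⁻¹
Adiabatic rise: ΔT = η γ̇² t_res / (ρ cp) = 2121·(32.153)²·111.149 / (1331·2549) = 71.8358 K

value=71.84 K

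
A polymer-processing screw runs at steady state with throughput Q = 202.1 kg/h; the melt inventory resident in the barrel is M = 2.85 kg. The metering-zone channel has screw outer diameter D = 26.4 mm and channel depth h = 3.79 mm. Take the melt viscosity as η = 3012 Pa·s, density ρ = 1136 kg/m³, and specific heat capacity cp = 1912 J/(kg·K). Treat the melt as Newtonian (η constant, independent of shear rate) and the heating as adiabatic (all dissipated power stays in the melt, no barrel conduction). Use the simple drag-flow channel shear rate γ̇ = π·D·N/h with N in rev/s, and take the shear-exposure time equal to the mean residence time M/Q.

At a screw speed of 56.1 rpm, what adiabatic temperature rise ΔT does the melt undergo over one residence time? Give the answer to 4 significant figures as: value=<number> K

value=29.47 K

Convert throughput: Q = 202.1 kg/h = 202.1/3600 = 0.0561389 kg/s
Mean residence time: t_res = M/Q_s = 2.85 kg / 0.0561389 kg/s = 50.7669 s
Geometry in metres: D = 26.4 mm → 0.0264 m, h = 3.79 mm → 0.00379 m; screw speed N = 56.1 rpm = 0.935 rev/s
γ̇ = π D N / h = (π)(0.0264)(0.935) / 0.00379 = 20.461 s⁻¹
Adiabatic rise: ΔT = η γ̇² t_res / (ρ cp) = 3012·(20.461)²·50.7669 / (1136·1912) = 29.4729 K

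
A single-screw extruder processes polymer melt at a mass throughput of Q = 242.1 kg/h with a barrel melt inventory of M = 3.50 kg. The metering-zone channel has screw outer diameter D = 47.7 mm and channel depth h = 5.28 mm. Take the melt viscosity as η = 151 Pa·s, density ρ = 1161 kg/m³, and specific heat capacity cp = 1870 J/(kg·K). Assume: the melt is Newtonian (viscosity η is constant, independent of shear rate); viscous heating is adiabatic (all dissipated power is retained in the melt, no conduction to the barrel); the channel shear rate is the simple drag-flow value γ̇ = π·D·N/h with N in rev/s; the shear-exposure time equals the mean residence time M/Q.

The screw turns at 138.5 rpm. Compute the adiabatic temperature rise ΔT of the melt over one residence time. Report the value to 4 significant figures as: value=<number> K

Convert throughput: Q = 242.1 kg/h = 242.1/3600 = 0.06725 kg/s
t_res = M / Q_s = 3.50 ÷ 0.06725 = 52.0446 s
D = 47.7 mm = 0.0477 m;  h = 5.28 mm = 0.00528 m;  N = 138.5 rpm / 60 = 2.30833 rev/s
γ̇ = π·D·N / h = π · 0.0477 · 2.30833 / 0.00528 = 65.5138 s⁻¹
Adiabatic rise: ΔT = η γ̇² t_res / (ρ cp) = 151·(65.5138)²·52.0446 / (1161·1870) = 15.5362 K

value=15.54 K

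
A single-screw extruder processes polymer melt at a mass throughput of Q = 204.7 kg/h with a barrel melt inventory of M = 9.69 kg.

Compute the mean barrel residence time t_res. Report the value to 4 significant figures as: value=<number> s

value=170.4 s

Q_s = Q / 3600 = 204.7 / 3600 = 0.0568611 kg/s
Mean residence time: t_res = M/Q_s = 9.69 kg / 0.0568611 kg/s = 170.415 s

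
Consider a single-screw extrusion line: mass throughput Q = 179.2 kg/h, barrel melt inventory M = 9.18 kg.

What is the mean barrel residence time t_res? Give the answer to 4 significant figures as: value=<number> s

Convert throughput: Q = 179.2 kg/h = 179.2/3600 = 0.0497778 kg/s
Mean residence time: t_res = M/Q_s = 9.18 kg / 0.0497778 kg/s = 184.42 s

value=184.4 s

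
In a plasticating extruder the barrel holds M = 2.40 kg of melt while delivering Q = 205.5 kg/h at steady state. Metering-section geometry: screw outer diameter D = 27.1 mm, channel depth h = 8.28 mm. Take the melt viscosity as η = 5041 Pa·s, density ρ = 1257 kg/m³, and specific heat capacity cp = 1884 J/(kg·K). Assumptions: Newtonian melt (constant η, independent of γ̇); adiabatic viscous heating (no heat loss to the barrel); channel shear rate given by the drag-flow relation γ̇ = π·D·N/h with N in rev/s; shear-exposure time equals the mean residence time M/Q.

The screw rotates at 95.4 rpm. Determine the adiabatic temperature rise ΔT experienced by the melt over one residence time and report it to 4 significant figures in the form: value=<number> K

value=23.92 K

Throughput in SI: Q_s = 205.5 kg/h ÷ 3600 s/h = 0.0570833 kg/s
Mean residence time: t_res = M/Q_s = 2.40 kg / 0.0570833 kg/s = 42.0438 s
Convert to SI: D = 0.0271 m, h = 0.00828 m, N = 95.4/60 = 1.59 rev/s
γ̇ = π·D·N / h = π · 0.0271 · 1.59 / 0.00828 = 16.3488 s⁻¹
ΔT = η·γ̇²·t_res/(ρ·cp) = [5041 × 16.3488² × 42.0438] / [1257 × 1884] = 23.9207 K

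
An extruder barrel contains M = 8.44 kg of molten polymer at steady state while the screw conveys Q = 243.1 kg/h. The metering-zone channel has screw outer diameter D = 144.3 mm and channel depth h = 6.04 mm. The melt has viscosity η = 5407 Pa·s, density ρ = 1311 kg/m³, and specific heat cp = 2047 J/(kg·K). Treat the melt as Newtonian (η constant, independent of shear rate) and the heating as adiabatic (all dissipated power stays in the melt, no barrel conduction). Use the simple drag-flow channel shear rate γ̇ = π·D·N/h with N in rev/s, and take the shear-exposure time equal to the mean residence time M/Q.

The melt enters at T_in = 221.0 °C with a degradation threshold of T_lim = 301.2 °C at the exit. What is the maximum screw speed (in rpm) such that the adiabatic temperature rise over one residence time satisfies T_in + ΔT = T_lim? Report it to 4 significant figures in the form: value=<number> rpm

Convert throughput: Q = 243.1 kg/h = 243.1/3600 = 0.0675278 kg/s
t_res = M / Q_s = 8.44 / 0.0675278 = 124.986 s
Geometry in SI: D = 144.3 mm → 0.1443 m, h = 6.04 mm → 0.00604 m
ΔT_a = T_lim − T_in = 301.2 − 221.0 = 80.2 K
γ̇_max² = ΔT_a·ρ·cp/(η·t_res) = 80.2·1311·2047/(5407·124.986) = 318.477 s⁻²
γ̇_max = sqrt(318.477) = 17.8459 s⁻¹
Solve γ̇ = πDN/h for N: N_max = γ̇_max·h/(π·D) = 17.8459 × 0.00604 / (π × 0.1443) = 0.237772 rev/s = 14.2663 rpm

value=14.27 rpm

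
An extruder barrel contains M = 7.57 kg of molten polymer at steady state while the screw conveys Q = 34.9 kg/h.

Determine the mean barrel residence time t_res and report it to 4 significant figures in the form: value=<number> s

value=780.9 s

Throughput in SI: Q_s = 34.9 kg/h ÷ 3600 s/h = 0.00969444 kg/s
Mean residence time: t_res = M/Q_s = 7.57 kg / 0.00969444 kg/s = 780.86 s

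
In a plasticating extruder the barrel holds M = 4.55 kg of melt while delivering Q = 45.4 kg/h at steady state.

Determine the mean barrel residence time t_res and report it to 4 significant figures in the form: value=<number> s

Convert throughput: Q = 45.4 kg/h = 45.4/3600 = 0.0126111 kg/s
t_res = M / Q_s = 4.55 / 0.0126111 = 360.793 s

value=360.8 s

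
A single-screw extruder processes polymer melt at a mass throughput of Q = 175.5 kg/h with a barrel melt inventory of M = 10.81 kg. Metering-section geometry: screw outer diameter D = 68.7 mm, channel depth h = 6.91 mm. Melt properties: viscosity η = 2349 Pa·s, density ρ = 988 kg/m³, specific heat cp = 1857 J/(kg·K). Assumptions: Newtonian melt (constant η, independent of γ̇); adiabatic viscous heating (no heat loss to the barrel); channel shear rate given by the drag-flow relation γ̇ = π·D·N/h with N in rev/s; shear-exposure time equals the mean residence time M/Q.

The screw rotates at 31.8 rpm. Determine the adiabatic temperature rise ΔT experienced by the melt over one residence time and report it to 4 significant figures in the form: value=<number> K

Q_s = Q / 3600 = 175.5 / 3600 = 0.04875 kg/s
t_res = M / Q_s = 10.81 / 0.04875 = 221.744 s
Geometry in metres: D = 68.7 mm → 0.0687 m, h = 6.91 mm → 0.00691 m; screw speed N = 31.8 rpm = 0.53 rev/s
Shear rate: γ̇ = πDN/h = π·0.0687·0.53/0.00691 = 16.5541 s⁻¹
ΔT = η·γ̇²·t_res / (ρ·cp) = 2349 · (16.5541)² · 221.744 / (988 · 1857) = 77.799 K

value=77.80 K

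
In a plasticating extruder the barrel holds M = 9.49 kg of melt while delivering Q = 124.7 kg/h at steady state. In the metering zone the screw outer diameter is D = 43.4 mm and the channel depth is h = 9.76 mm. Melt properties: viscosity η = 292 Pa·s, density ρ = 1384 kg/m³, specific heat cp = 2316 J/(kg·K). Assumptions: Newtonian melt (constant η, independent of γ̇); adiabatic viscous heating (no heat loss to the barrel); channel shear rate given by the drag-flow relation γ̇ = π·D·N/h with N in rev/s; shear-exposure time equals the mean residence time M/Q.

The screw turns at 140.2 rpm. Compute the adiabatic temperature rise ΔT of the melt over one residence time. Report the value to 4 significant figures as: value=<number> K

Throughput in SI: Q_s = 124.7 kg/h ÷ 3600 s/h = 0.0346389 kg/s
Mean residence time: t_res = M/Q_s = 9.49 kg / 0.0346389 kg/s = 273.97 s
Geometry in metres: D = 43.4 mm → 0.0434 m, h = 9.76 mm → 0.00976 m; screw speed N = 140.2 rpm = 2.33667 rev/s
γ̇ = π D N / h = (π)(0.0434)(2.33667) / 0.00976 = 32.6427 s⁻¹
ΔT = η·γ̇²·t_res / (ρ·cp) = 292 · (32.6427)² · 273.97 / (1384 · 2316) = 26.594 K

value=26.59 K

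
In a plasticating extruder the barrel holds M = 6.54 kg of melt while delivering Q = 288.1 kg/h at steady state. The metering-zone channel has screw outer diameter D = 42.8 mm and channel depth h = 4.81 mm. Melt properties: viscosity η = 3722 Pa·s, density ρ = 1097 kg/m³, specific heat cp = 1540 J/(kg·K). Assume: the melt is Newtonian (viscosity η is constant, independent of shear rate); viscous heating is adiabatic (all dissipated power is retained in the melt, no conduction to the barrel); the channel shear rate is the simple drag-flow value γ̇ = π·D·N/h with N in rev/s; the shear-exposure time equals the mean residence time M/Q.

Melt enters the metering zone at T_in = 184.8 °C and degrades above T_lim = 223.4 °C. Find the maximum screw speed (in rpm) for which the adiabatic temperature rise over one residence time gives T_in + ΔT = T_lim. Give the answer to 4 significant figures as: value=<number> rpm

Throughput in SI: Q_s = 288.1 kg/h ÷ 3600 s/h = 0.0800278 kg/s
t_res = M / Q_s = 6.54 ÷ 0.0800278 = 81.7216 s
Geometry in SI: D = 42.8 mm → 0.0428 m, h = 4.81 mm → 0.00481 m
ΔT_a = T_lim − T_in = 223.4 °C − 184.8 °C = 38.6 K
γ̇_max² = ΔT_a·ρ·cp / (η·t_res) = [38.6 × 1097 × 1540] / [3722 × 81.7216] = 214.388 s⁻²
Take the square root: γ̇_max = √(214.388) = 14.642 s⁻¹
N_max = γ̇_max h / (πD) = 14.642·0.00481/(π·0.0428) = 0.523784 rev/s → ×60 = 31.427 rpm

value=31.43 rpm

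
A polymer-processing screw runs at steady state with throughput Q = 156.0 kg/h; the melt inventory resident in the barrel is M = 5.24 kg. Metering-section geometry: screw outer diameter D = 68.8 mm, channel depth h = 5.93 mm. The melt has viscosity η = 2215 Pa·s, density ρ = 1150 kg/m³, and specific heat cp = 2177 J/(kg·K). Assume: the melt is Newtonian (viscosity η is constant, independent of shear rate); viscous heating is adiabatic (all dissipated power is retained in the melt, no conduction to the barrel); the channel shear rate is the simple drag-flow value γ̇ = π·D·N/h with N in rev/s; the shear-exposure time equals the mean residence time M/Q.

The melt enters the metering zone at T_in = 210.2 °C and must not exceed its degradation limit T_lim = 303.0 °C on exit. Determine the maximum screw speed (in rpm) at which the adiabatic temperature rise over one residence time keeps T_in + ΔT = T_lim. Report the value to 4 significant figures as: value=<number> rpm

value=48.48 rpm

Convert throughput: Q = 156.0 kg/h = 156.0/3600 = 0.0433333 kg/s
t_res = M / Q_s = 5.24 ÷ 0.0433333 = 120.923 s
Geometry in SI: D = 68.8 mm → 0.0688 m, h = 5.93 mm → 0.00593 m
Allowable rise: ΔT_a = T_lim − T_in = 303.0 − 210.2 = 92.8 K
γ̇_max² = ΔT_a·ρ·cp / (η·t_res) = [92.8 × 1150 × 2177] / [2215 × 120.923] = 867.404 s⁻²
γ̇_max = sqrt(867.404) = 29.4517 s⁻¹
N_max = γ̇_max h / (πD) = 29.4517·0.00593/(π·0.0688) = 0.808029 rev/s → ×60 = 48.4818 rpm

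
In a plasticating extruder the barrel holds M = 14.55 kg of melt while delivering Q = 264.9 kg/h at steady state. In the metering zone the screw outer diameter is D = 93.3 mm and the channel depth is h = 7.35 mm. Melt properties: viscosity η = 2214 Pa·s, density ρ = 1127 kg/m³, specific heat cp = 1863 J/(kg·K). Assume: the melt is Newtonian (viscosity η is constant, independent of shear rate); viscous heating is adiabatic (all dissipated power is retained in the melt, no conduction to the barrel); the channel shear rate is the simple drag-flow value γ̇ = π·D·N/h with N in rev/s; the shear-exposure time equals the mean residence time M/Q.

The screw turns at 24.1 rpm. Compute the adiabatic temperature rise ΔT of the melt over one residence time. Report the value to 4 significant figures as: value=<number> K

Throughput in SI: Q_s = 264.9 kg/h ÷ 3600 s/h = 0.0735833 kg/s
Mean residence time: t_res = M/Q_s = 14.55 kg / 0.0735833 kg/s = 197.735 s
Geometry in metres: D = 93.3 mm → 0.0933 m, h = 7.35 mm → 0.00735 m; screw speed N = 24.1 rpm = 0.401667 rev/s
γ̇ = π D N / h = (π)(0.0933)(0.401667) / 0.00735 = 16.0181 s⁻¹
Adiabatic rise: ΔT = η γ̇² t_res / (ρ cp) = 2214·(16.0181)²·197.735 / (1127·1863) = 53.4988 K

value=53.50 K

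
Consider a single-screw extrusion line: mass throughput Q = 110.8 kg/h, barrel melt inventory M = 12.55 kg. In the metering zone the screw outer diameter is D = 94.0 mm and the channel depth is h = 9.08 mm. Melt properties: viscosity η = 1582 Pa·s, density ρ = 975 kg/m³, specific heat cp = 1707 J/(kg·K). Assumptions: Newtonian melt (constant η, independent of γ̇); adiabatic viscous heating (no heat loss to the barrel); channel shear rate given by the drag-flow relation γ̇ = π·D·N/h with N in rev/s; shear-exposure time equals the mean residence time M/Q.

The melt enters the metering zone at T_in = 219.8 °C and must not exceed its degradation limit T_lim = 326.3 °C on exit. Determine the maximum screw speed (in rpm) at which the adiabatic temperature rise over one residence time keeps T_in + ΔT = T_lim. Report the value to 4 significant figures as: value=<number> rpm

Q_s = Q / 3600 = 110.8 / 3600 = 0.0307778 kg/s
t_res = M / Q_s = 12.55 ÷ 0.0307778 = 407.762 s
Geometry in SI: D = 94.0 mm → 0.094 m, h = 9.08 mm → 0.00908 m
ΔT_a = T_lim − T_in = 326.3 °C − 219.8 °C = 106.5 K
Invert ΔT = ηγ̇²t_res/(ρcp) for γ̇: γ̇_max² = ΔT_a ρ cp / (η t_res) = 106.5·975·1707 / (1582·407.762) = 274.773 s⁻²
γ̇_max = sqrt(274.773) = 16.5763 s⁻¹
N_max = γ̇_max·h / (π·D) = 16.5763 · 0.00908 / (π · 0.094) = 0.509678 rev/s = 30.5807 rpm

value=30.58 rpm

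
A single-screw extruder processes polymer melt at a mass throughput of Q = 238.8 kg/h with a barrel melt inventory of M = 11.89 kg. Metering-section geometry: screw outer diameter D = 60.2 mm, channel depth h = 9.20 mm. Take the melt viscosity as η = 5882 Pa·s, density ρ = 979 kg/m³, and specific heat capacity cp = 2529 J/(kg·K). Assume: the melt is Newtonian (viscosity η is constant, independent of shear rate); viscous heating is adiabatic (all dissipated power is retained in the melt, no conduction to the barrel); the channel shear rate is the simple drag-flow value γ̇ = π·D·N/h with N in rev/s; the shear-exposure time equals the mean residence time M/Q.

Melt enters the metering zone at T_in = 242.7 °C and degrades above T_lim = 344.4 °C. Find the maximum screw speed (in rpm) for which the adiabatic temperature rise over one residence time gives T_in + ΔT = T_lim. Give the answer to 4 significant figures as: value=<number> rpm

Convert throughput: Q = 238.8 kg/h = 238.8/3600 = 0.0663333 kg/s
Mean residence time: t_res = M/Q_s = 11.89 kg / 0.0663333 kg/s = 179.246 s
D = 60.2 mm = 0.0602 m;  h = 9.20 mm = 0.0092 m
ΔT_a = T_lim − T_in = 344.4 − 242.7 = 101.7 K
Invert ΔT = ηγ̇²t_res/(ρcp) for γ̇: γ̇_max² = ΔT_a ρ cp / (η t_res) = 101.7·979·2529 / (5882·179.246) = 238.824 s⁻²
γ̇_max = sqrt(238.824) = 15.4539 s⁻¹
Solve γ̇ = πDN/h for N: N_max = γ̇_max·h/(π·D) = 15.4539 × 0.0092 / (π × 0.0602) = 0.751762 rev/s = 45.1057 rpm

value=45.11 rpm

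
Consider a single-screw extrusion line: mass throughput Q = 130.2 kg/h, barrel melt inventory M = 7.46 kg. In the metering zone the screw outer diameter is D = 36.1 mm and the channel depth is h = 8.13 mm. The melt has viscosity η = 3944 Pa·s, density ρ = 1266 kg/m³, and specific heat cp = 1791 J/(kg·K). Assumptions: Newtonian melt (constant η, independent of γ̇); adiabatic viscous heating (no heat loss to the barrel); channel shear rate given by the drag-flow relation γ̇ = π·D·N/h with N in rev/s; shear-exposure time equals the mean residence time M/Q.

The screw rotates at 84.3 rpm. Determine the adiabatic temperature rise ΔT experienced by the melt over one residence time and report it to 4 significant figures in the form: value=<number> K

Convert throughput: Q = 130.2 kg/h = 130.2/3600 = 0.0361667 kg/s
Mean residence time: t_res = M/Q_s = 7.46 kg / 0.0361667 kg/s = 206.267 s
Geometry in metres: D = 36.1 mm → 0.0361 m, h = 8.13 mm → 0.00813 m; screw speed N = 84.3 rpm = 1.405 rev/s
γ̇ = π·D·N / h = π · 0.0361 · 1.405 / 0.00813 = 19.5994 s⁻¹
ΔT = η·γ̇²·t_res/(ρ·cp) = [3944 × 19.5994² × 206.267] / [1266 × 1791] = 137.824 K

value=137.8 K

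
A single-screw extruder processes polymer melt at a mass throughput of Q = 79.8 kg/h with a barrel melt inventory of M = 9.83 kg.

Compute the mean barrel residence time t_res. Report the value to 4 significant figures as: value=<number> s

Throughput in SI: Q_s = 79.8 kg/h ÷ 3600 s/h = 0.0221667 kg/s
t_res = M / Q_s = 9.83 ÷ 0.0221667 = 443.459 s

value=443.5 s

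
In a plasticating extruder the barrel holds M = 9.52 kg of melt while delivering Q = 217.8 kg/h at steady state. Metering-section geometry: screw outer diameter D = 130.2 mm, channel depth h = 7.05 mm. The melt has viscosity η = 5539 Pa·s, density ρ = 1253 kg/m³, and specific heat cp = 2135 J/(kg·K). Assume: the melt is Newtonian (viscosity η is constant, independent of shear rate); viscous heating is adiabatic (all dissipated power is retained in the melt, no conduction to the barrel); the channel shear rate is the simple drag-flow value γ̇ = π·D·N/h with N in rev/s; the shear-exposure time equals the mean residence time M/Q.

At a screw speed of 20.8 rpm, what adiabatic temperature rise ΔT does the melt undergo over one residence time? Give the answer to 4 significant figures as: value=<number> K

Throughput in SI: Q_s = 217.8 kg/h ÷ 3600 s/h = 0.0605 kg/s
t_res = M / Q_s = 9.52 ÷ 0.0605 = 157.355 s
D = 130.2 mm = 0.1302 m;  h = 7.05 mm = 0.00705 m;  N = 20.8 rpm / 60 = 0.346667 rev/s
γ̇ = π·D·N / h = π · 0.1302 · 0.346667 / 0.00705 = 20.1133 s⁻¹
ΔT = η·γ̇²·t_res / (ρ·cp) = 5539 · (20.1133)² · 157.355 / (1253 · 2135) = 131.805 K

value=131.8 K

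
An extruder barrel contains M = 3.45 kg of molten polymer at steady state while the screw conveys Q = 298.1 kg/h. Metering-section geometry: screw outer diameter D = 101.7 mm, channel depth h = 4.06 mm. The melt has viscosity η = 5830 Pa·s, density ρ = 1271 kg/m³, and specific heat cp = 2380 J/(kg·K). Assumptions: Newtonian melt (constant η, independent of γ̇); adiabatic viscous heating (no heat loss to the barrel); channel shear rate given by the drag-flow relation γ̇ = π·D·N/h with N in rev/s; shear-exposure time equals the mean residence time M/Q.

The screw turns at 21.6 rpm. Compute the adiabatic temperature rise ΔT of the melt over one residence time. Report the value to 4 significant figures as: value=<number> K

Q_s = Q / 3600 = 298.1 / 3600 = 0.0828056 kg/s
Mean residence time: t_res = M/Q_s = 3.45 kg / 0.0828056 kg/s = 41.6639 s
Geometry in metres: D = 101.7 mm → 0.1017 m, h = 4.06 mm → 0.00406 m; screw speed N = 21.6 rpm = 0.36 rev/s
γ̇ = π·D·N / h = π · 0.1017 · 0.36 / 0.00406 = 28.33 s⁻¹
Adiabatic rise: ΔT = η γ̇² t_res / (ρ cp) = 5830·(28.33)²·41.6639 / (1271·2380) = 64.4466 K

value=64.45 K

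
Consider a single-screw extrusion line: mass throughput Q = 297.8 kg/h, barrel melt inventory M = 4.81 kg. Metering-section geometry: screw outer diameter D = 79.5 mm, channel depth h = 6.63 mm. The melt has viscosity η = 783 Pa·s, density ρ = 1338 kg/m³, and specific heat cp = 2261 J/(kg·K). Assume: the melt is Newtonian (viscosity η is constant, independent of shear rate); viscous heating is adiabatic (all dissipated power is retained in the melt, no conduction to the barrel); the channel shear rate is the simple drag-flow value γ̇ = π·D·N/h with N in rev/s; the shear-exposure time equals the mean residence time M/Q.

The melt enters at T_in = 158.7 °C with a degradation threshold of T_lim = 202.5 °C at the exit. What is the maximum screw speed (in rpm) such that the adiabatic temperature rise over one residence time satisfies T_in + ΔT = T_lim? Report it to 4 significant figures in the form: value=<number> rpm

value=85.93 rpm

Convert throughput: Q = 297.8 kg/h = 297.8/3600 = 0.0827222 kg/s
t_res = M / Q_s = 4.81 / 0.0827222 = 58.1464 s
Convert to metres: D = 0.0795 m, h = 0.00663 m
ΔT_a = T_lim − T_in = 202.5 °C − 158.7 °C = 43.8 K
γ̇_max² = ΔT_a·ρ·cp/(η·t_res) = 43.8·1338·2261/(783·58.1464) = 2910.36 s⁻²
γ̇_max = sqrt(2910.36) = 53.9477 s⁻¹
N_max = γ̇_max h / (πD) = 53.9477·0.00663/(π·0.0795) = 1.43209 rev/s → ×60 = 85.9253 rpm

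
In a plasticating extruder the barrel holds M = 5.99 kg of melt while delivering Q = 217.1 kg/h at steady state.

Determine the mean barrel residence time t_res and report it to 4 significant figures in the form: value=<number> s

value=99.33 s

Throughput in SI: Q_s = 217.1 kg/h ÷ 3600 s/h = 0.0603056 kg/s
Mean residence time: t_res = M/Q_s = 5.99 kg / 0.0603056 kg/s = 99.3275 s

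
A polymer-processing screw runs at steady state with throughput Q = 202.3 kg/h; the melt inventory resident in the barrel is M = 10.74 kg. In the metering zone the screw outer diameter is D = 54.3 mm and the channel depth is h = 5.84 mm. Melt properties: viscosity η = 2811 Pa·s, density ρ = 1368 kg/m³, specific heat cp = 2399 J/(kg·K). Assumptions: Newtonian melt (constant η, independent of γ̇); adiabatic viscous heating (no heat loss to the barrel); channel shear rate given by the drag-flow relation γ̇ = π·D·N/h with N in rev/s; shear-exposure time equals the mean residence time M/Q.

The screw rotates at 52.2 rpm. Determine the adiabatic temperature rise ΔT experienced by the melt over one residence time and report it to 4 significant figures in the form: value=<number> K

Convert throughput: Q = 202.3 kg/h = 202.3/3600 = 0.0561944 kg/s
t_res = M / Q_s = 10.74 ÷ 0.0561944 = 191.122 s
Convert to SI: D = 0.0543 m, h = 0.00584 m, N = 52.2/60 = 0.87 rev/s
γ̇ = π·D·N / h = π · 0.0543 · 0.87 / 0.00584 = 25.413 s⁻¹
Adiabatic rise: ΔT = η γ̇² t_res / (ρ cp) = 2811·(25.413)²·191.122 / (1368·2399) = 105.723 K

value=105.7 K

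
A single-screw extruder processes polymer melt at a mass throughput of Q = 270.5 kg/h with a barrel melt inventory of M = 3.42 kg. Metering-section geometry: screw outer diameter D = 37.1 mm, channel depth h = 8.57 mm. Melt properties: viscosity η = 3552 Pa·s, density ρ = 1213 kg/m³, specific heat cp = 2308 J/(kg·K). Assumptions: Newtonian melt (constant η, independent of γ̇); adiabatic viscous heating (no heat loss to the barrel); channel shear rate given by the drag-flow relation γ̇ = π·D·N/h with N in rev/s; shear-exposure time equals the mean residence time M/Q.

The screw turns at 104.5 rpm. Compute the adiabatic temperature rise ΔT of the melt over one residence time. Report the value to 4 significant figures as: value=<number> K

Convert throughput: Q = 270.5 kg/h = 270.5/3600 = 0.0751389 kg/s
t_res = M / Q_s = 3.42 / 0.0751389 = 45.5157 s
D = 37.1 mm = 0.0371 m;  h = 8.57 mm = 0.00857 m;  N = 104.5 rpm / 60 = 1.74167 rev/s
Shear rate: γ̇ = πDN/h = π·0.0371·1.74167/0.00857 = 23.6869 s⁻¹
ΔT = η·γ̇²·t_res/(ρ·cp) = [3552 × 23.6869² × 45.5157] / [1213 × 2308] = 32.4006 K

value=32.40 K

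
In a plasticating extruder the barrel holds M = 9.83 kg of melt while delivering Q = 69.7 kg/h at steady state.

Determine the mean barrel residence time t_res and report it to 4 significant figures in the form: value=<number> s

Q_s = Q / 3600 = 69.7 / 3600 = 0.0193611 kg/s
Mean residence time: t_res = M/Q_s = 9.83 kg / 0.0193611 kg/s = 507.719 s

value=507.7 s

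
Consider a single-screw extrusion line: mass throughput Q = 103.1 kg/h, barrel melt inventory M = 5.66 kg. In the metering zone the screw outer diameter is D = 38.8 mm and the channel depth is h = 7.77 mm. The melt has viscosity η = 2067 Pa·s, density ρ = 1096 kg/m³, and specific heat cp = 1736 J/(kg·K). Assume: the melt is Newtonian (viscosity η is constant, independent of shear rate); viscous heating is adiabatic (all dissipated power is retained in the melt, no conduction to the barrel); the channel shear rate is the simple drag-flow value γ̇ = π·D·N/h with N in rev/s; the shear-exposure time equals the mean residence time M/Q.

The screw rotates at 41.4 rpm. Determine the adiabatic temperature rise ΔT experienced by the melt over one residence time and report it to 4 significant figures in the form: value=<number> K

value=25.16 K

Q_s = Q / 3600 = 103.1 / 3600 = 0.0286389 kg/s
Mean residence time: t_res = M/Q_s = 5.66 kg / 0.0286389 kg/s = 197.633 s
Geometry in metres: D = 38.8 mm → 0.0388 m, h = 7.77 mm → 0.00777 m; screw speed N = 41.4 rpm = 0.69 rev/s
γ̇ = π D N / h = (π)(0.0388)(0.69) / 0.00777 = 10.8245 s⁻¹
ΔT = η·γ̇²·t_res / (ρ·cp) = 2067 · (10.8245)² · 197.633 / (1096 · 1736) = 25.1571 K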